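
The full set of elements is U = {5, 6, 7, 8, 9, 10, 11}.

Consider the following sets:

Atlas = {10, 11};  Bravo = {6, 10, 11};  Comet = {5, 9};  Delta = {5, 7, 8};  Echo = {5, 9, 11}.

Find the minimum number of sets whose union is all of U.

Take {Bravo, Delta, Echo}. Their union is {5, 6, 7, 8, 9, 10, 11}, which is all 7 elements.
Each set has at most 3 elements, and 2·3 = 6 < 7 — so at least 3 sets are needed, and 3 is optimal.

3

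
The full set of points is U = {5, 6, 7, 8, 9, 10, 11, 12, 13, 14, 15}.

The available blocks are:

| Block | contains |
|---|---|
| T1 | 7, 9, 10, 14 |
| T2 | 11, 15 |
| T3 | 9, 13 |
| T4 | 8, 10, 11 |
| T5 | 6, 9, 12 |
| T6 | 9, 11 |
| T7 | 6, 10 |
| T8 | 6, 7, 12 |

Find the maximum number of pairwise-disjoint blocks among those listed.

3

T3, T4, T8 are pairwise disjoint (T3={9,13}; T4={8,10,11}; T8={6,7,12}).
Every remaining block overlaps one of these, and no 4 of the listed blocks are pairwise disjoint, so 3 is the maximum.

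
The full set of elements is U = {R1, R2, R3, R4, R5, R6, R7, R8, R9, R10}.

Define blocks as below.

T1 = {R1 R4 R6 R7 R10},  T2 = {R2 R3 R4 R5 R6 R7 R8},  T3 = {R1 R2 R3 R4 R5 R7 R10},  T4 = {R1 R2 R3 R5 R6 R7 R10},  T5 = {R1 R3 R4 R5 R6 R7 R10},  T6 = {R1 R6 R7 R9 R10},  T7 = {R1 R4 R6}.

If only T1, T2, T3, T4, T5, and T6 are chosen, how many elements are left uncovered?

0

Union of T1, T2, T3, T4, T5, T6 = {R1, R2, R3, R4, R5, R6, R7, R8, R9, R10} — that's every element, so 0 are uncovered.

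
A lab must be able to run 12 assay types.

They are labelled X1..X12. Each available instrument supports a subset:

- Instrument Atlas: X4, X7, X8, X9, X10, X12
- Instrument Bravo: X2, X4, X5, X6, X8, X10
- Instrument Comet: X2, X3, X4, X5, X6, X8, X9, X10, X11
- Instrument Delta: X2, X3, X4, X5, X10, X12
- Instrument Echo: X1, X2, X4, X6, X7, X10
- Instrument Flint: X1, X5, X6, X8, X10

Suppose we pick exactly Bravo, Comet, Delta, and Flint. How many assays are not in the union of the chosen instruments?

1

Union of Bravo, Comet, Delta, Flint = {X1, X2, X3, X4, X5, X6, X8, X9, X10, X11, X12}.
Not covered: X7 — 1 assay.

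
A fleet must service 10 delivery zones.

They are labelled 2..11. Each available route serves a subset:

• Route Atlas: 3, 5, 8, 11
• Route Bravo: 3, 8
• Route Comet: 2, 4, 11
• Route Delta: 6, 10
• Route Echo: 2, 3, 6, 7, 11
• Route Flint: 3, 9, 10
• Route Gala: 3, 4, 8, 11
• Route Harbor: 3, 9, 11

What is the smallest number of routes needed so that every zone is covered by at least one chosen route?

Take {Atlas, Echo, Flint, Gala}. Their union is {2, 3, 4, 5, 6, 7, 8, 9, 10, 11}, which is all 10 zones.
Only Echo contains 7, so Echo is forced; the remaining 5 zones need at least 3 more routes (each remaining route adds at most 2) — so at least 4 routes are needed, and 4 is optimal.

4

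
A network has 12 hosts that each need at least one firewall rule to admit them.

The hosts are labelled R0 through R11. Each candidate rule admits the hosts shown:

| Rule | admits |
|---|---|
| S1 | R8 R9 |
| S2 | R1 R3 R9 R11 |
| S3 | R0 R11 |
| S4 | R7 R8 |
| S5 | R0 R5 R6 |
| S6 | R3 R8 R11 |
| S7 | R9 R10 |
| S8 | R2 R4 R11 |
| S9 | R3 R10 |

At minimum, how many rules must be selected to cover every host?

5

Take {S2, S4, S5, S7, S8}. Their union is {R0, R1, R2, R3, R4, R5, R6, R7, R8, R9, R10, R11}, which is all 12 hosts.
No 4 of the 9 rules cover everything (all 126 combinations miss at least one host), so 5 is optimal.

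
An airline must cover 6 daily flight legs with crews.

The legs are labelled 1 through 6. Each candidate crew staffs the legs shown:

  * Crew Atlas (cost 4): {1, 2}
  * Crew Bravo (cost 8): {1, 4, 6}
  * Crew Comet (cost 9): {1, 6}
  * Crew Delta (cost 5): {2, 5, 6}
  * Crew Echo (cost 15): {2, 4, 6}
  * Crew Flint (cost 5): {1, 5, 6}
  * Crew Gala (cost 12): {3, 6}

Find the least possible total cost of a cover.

25

Bravo, Delta, Gala together cover every leg (Bravo ∪ Delta ∪ Gala = {1, 2, 3, 4, 5, 6}); total cost 8 + 5 + 12 = 25.
The greedy pick Delta, Atlas, Bravo, Gala costs 29; no covering selection beats 25.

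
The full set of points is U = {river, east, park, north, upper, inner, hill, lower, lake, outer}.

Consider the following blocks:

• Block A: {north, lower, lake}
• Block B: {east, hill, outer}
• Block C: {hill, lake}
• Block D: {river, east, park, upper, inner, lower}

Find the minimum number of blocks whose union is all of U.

A, B, and D cover everything between them: the union {river, east, park, north, upper, inner, hill, lower, lake, outer} is all of U.
Only D contains river, so D is forced; the remaining 4 points need at least 2 more blocks (each remaining block adds at most 2) — so at least 3 blocks are needed, and 3 is optimal.

3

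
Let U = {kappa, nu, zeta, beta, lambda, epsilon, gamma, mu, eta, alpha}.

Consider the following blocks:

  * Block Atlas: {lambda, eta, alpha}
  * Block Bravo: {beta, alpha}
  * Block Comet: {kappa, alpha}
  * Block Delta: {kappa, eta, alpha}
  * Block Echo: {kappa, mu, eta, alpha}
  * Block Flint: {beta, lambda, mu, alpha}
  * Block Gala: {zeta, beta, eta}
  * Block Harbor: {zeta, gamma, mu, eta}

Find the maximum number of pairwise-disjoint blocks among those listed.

2

Comet, Gala are pairwise disjoint (Comet={kappa,alpha}; Gala={zeta,beta,eta}).
Every remaining block overlaps one of these, and no 3 of the listed blocks are pairwise disjoint, so 2 is the maximum.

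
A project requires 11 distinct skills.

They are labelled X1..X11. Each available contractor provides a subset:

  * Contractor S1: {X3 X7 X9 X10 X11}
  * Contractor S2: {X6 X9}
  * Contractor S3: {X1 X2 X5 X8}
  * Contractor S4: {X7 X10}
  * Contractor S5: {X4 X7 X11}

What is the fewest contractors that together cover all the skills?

Take {S1, S2, S3, S5}. Their union is {X1, X2, X3, X4, X5, X6, X7, X8, X9, X10, X11}, which is all 11 skills.
Only S2 contains X6, so S2 is forced; the remaining 9 skills need at least 3 more contractors (each remaining contractor adds at most 4) — so at least 4 contractors are needed, and 4 is optimal.

4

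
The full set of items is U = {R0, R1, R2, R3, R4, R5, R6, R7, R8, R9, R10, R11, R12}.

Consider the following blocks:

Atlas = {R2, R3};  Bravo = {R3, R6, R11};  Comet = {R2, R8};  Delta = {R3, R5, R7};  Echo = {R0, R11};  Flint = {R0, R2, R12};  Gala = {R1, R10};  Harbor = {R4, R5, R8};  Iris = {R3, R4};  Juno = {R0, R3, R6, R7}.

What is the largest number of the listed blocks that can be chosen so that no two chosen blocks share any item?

4

Bravo, Flint, Gala, Harbor are pairwise disjoint (Bravo={R3,R6,R11}; Flint={R0,R2,R12}; Gala={R1,R10}; Harbor={R4,R5,R8}).
Every remaining block overlaps one of these, and no 5 of the listed blocks are pairwise disjoint, so 4 is the maximum.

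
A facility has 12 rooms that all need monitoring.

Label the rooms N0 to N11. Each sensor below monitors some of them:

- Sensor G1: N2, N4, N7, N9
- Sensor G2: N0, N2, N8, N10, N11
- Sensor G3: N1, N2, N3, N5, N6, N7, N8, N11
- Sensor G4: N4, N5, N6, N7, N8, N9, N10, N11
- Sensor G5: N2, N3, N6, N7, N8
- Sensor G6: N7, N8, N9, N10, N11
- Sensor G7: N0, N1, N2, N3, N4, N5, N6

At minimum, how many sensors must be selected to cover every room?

2

Take {G4, G7}. Their union is {N0, N1, N2, N3, N4, N5, N6, N7, N8, N9, N10, N11}, which is all 12 rooms.
No single sensor has all 12 rooms (the largest, G3, has 8), so 2 is optimal.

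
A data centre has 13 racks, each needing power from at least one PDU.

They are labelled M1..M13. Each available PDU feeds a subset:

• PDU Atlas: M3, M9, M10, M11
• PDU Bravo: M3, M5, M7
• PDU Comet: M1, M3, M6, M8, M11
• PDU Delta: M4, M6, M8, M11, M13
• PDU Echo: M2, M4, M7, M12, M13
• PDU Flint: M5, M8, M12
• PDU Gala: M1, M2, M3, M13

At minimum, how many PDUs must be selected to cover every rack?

Take {Atlas, Bravo, Comet, Echo}. Their union is {M1, M2, M3, M4, M5, M6, M7, M8, M9, M10, M11, M12, M13}, which is all 13 racks.
No 3 of the 7 PDUs cover everything (all 35 combinations miss at least one rack), so 4 is optimal.

4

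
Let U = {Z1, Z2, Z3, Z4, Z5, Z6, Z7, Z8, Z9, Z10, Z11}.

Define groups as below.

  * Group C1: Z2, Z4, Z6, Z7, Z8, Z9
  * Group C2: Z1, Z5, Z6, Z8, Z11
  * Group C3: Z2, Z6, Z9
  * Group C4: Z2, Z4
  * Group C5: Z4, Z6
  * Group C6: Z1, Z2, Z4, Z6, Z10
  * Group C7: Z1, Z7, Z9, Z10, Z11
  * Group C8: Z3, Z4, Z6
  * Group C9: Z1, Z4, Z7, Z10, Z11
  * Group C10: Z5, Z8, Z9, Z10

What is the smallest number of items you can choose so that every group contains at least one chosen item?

Take H = {Z4, Z5, Z9}. Each listed group contains at least one of these, so H is a hitting set of size 3.
No choice of 2 items meets every group, so 3 is the minimum.

3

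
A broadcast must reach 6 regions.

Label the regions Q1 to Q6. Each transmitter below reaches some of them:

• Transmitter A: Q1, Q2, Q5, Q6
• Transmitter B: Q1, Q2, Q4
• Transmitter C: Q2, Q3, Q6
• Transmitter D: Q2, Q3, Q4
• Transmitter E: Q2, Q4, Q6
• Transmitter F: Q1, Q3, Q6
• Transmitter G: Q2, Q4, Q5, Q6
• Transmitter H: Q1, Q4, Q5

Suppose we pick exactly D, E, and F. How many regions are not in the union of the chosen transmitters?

Union of D, E, F = {Q1, Q2, Q3, Q4, Q6}.
Not covered: Q5 — 1 region.

1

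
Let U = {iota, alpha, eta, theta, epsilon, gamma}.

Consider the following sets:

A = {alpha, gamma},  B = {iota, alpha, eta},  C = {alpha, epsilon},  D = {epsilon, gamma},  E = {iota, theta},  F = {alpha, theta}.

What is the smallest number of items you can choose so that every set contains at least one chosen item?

Take H = {iota, alpha, epsilon}. Each listed set contains at least one of these, so H is a hitting set of size 3.
No choice of 2 items meets every set, so 3 is the minimum.

3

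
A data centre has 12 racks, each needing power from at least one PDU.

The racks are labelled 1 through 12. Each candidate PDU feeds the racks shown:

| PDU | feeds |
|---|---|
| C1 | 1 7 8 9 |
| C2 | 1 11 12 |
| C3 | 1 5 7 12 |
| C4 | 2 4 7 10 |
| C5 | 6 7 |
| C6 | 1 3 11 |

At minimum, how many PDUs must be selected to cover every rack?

C1 and C3 and C4 and C5 and C6 together: C1 ∪ C3 ∪ C4 ∪ C5 ∪ C6 = {1, 2, 3, 4, 5, 6, 7, 8, 9, 10, 11, 12} — every rack is covered.
Only C5 contains 6, so C5 is forced; the remaining 10 racks need at least 4 more PDUs (each remaining PDU adds at most 3) — so at least 5 PDUs are needed, and 5 is optimal.

5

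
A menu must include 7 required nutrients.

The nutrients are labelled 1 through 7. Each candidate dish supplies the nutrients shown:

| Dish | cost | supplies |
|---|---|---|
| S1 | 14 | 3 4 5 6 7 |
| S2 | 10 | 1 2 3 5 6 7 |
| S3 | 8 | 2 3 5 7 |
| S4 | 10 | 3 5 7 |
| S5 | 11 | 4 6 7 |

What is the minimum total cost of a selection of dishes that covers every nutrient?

21

S2, S5 together cover every nutrient (S2 ∪ S5 = {1, 2, 3, 4, 5, 6, 7}); total cost 10 + 11 = 21.
No covering selection has total cost below 21.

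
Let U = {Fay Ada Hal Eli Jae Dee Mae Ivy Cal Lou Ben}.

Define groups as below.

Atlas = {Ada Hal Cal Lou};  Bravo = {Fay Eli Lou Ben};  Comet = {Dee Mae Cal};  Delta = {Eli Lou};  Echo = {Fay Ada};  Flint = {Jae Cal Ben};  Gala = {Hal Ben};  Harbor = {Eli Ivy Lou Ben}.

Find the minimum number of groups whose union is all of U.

5

Atlas, Bravo, Comet, Flint, and Harbor cover everything between them: the union {Fay, Ada, Hal, Eli, Jae, Dee, Mae, Ivy, Cal, Lou, Ben} is all of U.
No 4 of the 8 groups cover everything (all 70 combinations miss at least one item), so 5 is optimal.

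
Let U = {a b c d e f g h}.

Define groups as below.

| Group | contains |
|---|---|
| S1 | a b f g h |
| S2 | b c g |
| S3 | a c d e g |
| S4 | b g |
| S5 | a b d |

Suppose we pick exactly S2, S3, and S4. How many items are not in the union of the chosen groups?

2

Union of S2, S3, S4 = {a, b, c, d, e, g}.
Not covered: f, h — 2 items.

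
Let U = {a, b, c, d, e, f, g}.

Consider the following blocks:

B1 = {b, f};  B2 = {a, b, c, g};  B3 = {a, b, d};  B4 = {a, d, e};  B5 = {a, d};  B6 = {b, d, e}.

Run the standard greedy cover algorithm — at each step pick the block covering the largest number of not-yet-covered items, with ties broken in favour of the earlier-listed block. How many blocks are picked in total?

3

Greedy: pick B2 (covers 4 new) → pick B4 (covers 2 new) → pick B1 (covers 1 new). Total picks: 3.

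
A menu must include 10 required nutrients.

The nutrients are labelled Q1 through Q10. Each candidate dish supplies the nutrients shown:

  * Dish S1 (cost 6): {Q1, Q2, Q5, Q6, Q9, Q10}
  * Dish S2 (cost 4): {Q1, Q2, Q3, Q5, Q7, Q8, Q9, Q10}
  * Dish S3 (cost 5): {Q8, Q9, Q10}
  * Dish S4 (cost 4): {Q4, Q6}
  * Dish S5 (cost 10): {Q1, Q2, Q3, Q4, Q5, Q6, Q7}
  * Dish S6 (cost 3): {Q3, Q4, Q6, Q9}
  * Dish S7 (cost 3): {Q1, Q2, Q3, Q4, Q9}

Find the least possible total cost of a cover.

S2, S6 together cover every nutrient (S2 ∪ S6 = {Q1, Q2, Q3, Q4, Q5, Q6, Q7, Q8, Q9, Q10}); total cost 4 + 3 = 7.
No covering selection has total cost below 7.

7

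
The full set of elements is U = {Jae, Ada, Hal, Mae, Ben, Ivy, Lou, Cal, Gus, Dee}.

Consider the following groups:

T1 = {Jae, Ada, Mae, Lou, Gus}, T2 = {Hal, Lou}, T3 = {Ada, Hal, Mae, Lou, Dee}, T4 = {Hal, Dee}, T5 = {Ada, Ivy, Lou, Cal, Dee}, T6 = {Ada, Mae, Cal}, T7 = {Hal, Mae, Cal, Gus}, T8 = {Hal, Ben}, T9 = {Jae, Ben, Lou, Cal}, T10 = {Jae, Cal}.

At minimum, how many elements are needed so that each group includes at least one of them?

The 3 elements {Jae, Hal, Cal} hit every group.
No choice of 2 elements meets every group, so 3 is the minimum.

3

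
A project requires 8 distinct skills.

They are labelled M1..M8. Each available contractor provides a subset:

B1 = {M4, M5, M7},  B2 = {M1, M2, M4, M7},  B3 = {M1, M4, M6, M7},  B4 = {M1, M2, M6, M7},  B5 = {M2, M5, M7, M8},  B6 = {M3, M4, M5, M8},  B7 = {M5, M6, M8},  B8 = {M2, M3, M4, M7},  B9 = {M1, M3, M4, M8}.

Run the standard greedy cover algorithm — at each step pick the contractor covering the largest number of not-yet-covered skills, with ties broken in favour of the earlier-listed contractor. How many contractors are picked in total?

3

Greedy: pick B2 (covers 4 new) → pick B6 (covers 3 new) → pick B3 (covers 1 new). Total picks: 3.
(The true minimum cover uses only 2 contractors, so greedy is not optimal here.)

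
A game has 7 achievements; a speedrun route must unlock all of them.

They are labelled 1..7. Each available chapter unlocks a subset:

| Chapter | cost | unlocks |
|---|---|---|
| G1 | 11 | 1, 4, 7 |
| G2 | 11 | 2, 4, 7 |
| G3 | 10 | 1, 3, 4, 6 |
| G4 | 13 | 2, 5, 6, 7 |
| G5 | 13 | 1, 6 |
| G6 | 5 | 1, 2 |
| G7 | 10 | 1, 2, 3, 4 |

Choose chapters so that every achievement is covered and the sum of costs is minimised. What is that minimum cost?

G3, G4 together cover every achievement (G3 ∪ G4 = {1, 2, 3, 4, 5, 6, 7}); total cost 10 + 13 = 23.
No covering selection has total cost below 23.

23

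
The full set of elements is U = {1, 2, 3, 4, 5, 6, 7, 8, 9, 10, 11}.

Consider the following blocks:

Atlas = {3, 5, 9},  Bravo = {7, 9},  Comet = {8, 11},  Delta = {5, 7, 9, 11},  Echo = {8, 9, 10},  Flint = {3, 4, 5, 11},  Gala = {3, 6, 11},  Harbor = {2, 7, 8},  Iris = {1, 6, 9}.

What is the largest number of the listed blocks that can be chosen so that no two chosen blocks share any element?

3

Flint, Harbor, Iris are pairwise disjoint (Flint={3,4,5,11}; Harbor={2,7,8}; Iris={1,6,9}).
Every remaining block overlaps one of these, and no 4 of the listed blocks are pairwise disjoint, so 3 is the maximum.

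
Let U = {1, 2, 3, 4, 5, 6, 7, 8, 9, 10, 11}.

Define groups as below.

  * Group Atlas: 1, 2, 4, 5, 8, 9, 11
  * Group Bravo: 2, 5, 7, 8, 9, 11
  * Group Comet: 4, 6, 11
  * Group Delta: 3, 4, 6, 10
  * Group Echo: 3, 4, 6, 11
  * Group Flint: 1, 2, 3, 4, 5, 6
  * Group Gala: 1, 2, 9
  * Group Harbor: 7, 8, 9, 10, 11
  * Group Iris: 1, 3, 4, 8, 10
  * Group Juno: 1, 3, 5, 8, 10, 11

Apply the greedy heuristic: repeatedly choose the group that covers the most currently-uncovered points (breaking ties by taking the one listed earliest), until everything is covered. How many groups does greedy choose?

Greedy: pick Atlas (covers 7 new) → pick Delta (covers 3 new) → pick Bravo (covers 1 new). Total picks: 3.
(The true minimum cover uses only 2 groups, so greedy is not optimal here.)

3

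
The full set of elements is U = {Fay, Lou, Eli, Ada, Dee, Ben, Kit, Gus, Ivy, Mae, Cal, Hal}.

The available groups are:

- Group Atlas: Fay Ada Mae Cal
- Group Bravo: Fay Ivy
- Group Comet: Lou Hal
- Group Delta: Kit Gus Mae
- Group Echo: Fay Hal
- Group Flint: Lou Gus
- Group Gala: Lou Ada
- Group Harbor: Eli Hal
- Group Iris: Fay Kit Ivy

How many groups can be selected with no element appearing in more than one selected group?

4

Bravo, Delta, Gala, Harbor are pairwise disjoint (Bravo={Fay,Ivy}; Delta={Kit,Gus,Mae}; Gala={Lou,Ada}; Harbor={Eli,Hal}).
Every remaining group overlaps one of these, and no 5 of the listed groups are pairwise disjoint, so 4 is the maximum.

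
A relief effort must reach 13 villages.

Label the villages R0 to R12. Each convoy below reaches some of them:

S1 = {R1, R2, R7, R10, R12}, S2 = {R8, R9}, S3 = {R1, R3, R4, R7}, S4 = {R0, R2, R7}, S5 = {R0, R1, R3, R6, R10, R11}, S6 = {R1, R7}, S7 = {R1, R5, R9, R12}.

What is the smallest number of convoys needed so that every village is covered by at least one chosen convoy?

5

S1 and S2 and S3 and S5 and S7 together: S1 ∪ S2 ∪ S3 ∪ S5 ∪ S7 = {R0, R1, R2, R3, R4, R5, R6, R7, R8, R9, R10, R11, R12} — every village is covered.
No 4 of the 7 convoys cover everything (all 35 combinations miss at least one village), so 5 is optimal.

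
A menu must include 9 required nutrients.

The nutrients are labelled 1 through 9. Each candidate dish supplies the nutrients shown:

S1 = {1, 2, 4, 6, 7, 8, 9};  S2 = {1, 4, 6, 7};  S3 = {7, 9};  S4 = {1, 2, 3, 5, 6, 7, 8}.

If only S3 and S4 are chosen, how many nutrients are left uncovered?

Union of S3, S4 = {1, 2, 3, 5, 6, 7, 8, 9}.
Not covered: 4 — 1 nutrient.

1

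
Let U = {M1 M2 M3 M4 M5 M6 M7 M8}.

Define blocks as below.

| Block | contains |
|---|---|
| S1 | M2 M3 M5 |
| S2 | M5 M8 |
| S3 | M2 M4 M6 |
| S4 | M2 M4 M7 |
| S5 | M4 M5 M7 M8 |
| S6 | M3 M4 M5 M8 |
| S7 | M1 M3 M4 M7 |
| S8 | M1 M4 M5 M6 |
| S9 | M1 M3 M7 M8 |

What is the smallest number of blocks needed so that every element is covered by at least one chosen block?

3

Take {S3, S5, S9}. Their union is {M1, M2, M3, M4, M5, M6, M7, M8}, which is all 8 elements.
No 2 of the 9 blocks cover everything (all 36 combinations miss at least one element), so 3 is optimal.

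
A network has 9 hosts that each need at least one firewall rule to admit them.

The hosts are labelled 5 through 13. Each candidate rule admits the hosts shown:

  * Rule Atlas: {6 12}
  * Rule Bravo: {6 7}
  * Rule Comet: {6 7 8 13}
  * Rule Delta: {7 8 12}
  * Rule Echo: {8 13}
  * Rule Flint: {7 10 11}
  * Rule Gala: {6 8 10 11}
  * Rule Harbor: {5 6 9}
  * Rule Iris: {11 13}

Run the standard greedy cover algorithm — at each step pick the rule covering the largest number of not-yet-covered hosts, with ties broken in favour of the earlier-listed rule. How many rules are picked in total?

Greedy: pick Comet (covers 4 new) → pick Flint (covers 2 new) → pick Harbor (covers 2 new) → pick Atlas (covers 1 new). Total picks: 4.

4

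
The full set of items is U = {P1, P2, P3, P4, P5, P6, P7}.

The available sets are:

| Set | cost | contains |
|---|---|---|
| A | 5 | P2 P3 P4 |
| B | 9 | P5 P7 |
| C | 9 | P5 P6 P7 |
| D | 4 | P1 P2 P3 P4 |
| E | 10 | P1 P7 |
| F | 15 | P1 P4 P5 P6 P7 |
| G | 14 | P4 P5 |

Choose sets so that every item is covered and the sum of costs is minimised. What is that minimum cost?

13

C, D together cover every item (C ∪ D = {P1, P2, P3, P4, P5, P6, P7}); total cost 9 + 4 = 13.
No covering selection has total cost below 13.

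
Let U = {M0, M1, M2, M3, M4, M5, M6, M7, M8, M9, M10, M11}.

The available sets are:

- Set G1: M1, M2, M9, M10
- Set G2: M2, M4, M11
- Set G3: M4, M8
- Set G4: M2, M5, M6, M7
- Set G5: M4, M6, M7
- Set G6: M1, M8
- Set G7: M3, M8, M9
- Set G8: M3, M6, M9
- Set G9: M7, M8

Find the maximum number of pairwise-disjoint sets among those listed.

3

G2, G6, G8 are pairwise disjoint (G2={M2,M4,M11}; G6={M1,M8}; G8={M3,M6,M9}).
Every remaining set overlaps one of these, and no 4 of the listed sets are pairwise disjoint, so 3 is the maximum.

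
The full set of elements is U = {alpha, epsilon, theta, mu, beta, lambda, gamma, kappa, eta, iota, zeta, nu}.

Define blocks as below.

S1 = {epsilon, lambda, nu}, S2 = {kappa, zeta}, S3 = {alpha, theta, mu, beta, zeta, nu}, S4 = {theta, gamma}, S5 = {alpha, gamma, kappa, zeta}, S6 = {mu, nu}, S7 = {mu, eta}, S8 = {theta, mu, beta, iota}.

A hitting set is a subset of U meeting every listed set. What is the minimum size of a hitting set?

4

The 4 elements {mu, lambda, gamma, kappa} hit every block.
The blocks S1, S2, S4, S7 are pairwise disjoint, so any hitting set needs a separate element for each — at least 4. Hence 4 is optimal.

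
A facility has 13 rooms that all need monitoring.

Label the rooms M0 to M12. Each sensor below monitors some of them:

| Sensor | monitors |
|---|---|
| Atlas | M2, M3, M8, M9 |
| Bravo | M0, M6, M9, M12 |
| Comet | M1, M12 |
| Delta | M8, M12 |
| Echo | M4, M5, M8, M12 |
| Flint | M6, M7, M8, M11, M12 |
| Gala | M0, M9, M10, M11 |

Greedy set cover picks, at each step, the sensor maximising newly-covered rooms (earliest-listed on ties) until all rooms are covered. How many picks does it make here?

5

Greedy: pick Flint (covers 5 new) → pick Atlas (covers 3 new) → pick Echo (covers 2 new) → pick Gala (covers 2 new) → pick Comet (covers 1 new). Total picks: 5.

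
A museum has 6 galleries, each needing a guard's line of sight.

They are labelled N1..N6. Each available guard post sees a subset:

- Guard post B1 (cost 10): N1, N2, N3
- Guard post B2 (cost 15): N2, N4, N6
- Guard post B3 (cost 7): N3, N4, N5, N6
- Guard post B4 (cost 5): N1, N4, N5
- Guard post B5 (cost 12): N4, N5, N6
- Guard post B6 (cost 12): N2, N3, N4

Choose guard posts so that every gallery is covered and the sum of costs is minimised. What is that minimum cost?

17

B1, B3 together cover every gallery (B1 ∪ B3 = {N1, N2, N3, N4, N5, N6}); total cost 10 + 7 = 17.
The greedy pick B4, B3, B1 costs 22; no covering selection beats 17.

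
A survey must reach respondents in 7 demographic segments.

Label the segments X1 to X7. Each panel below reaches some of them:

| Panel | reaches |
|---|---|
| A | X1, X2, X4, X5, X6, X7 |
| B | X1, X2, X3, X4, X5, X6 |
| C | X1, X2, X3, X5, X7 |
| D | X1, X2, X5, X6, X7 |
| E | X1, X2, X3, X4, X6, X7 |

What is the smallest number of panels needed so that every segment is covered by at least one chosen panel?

2

A and E together: A ∪ E = {X1, X2, X3, X4, X5, X6, X7} — every segment is covered.
No single panel has all 7 segments (the largest, A, has 6), so 2 is optimal.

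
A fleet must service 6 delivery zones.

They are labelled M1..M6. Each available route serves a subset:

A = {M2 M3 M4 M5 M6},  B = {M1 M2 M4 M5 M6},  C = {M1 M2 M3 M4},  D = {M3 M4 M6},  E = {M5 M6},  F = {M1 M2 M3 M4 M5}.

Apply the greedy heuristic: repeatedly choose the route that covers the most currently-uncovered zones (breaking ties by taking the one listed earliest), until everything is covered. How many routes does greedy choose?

Greedy: pick A (covers 5 new) → pick B (covers 1 new). Total picks: 2.

2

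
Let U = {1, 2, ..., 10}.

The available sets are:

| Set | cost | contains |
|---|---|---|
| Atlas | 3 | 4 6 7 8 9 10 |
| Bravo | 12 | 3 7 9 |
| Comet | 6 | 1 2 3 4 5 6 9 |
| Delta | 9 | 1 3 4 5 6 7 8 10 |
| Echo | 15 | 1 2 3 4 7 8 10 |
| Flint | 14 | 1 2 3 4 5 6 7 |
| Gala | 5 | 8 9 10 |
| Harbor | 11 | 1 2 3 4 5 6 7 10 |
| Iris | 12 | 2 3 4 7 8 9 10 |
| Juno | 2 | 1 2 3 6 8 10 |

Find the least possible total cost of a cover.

Atlas, Comet together cover every point (Atlas ∪ Comet = {1, 2, 3, 4, 5, 6, 7, 8, 9, 10}); total cost 3 + 6 = 9.
The greedy pick Juno, Atlas, Comet costs 11; no covering selection beats 9.

9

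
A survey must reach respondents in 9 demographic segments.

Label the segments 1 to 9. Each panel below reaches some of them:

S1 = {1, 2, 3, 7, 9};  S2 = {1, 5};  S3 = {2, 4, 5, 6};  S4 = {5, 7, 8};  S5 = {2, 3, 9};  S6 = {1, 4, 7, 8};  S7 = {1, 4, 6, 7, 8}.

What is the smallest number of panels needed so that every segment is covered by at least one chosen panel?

3

S3 and S5 and S6 together: S3 ∪ S5 ∪ S6 = {1, 2, 3, 4, 5, 6, 7, 8, 9} — every segment is covered.
No 2 of the 7 panels cover everything (all 21 combinations miss at least one segment), so 3 is optimal.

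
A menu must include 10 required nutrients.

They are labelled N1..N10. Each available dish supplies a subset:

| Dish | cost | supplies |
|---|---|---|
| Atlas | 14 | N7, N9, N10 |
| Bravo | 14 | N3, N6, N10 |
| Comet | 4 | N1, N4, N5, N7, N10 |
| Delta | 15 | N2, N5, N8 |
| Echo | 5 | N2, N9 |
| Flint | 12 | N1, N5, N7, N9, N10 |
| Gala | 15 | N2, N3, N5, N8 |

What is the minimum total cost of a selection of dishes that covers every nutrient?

38

Bravo, Comet, Delta, Echo together cover every nutrient (Bravo ∪ Comet ∪ Delta ∪ Echo = {N1, N2, N3, N4, N5, N6, N7, N8, N9, N10}); total cost 14 + 4 + 15 + 5 = 38.
No covering selection has total cost below 38.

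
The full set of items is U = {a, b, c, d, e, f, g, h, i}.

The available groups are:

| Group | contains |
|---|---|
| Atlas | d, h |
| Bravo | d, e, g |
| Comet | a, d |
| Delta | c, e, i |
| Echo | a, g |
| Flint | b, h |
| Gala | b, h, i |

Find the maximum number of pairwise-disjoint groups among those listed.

Delta, Echo, Flint are pairwise disjoint (Delta={c,e,i}; Echo={a,g}; Flint={b,h}).
Every remaining group overlaps one of these, and no 4 of the listed groups are pairwise disjoint, so 3 is the maximum.

3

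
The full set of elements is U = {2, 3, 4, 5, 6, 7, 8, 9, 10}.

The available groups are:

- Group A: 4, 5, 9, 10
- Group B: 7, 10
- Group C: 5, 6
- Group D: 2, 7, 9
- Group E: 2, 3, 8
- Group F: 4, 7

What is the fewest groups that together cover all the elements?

4

A, C, E, and F cover everything between them: the union {2, 3, 4, 5, 6, 7, 8, 9, 10} is all of U.
Only C contains 6, so C is forced; the remaining 7 elements need at least 3 more groups (each remaining group adds at most 3) — so at least 4 groups are needed, and 4 is optimal.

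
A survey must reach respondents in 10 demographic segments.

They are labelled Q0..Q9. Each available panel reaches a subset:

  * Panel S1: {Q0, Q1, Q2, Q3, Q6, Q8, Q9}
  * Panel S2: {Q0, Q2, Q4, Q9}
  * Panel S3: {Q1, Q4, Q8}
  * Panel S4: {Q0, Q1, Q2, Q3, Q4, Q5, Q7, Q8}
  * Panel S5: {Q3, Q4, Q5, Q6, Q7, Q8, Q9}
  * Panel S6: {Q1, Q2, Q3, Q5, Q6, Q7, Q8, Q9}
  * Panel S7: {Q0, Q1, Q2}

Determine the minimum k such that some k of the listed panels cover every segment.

Take {S4, S5}. Their union is {Q0, Q1, Q2, Q3, Q4, Q5, Q6, Q7, Q8, Q9}, which is all 10 segments.
No single panel has all 10 segments (the largest, S4, has 8), so 2 is optimal.

2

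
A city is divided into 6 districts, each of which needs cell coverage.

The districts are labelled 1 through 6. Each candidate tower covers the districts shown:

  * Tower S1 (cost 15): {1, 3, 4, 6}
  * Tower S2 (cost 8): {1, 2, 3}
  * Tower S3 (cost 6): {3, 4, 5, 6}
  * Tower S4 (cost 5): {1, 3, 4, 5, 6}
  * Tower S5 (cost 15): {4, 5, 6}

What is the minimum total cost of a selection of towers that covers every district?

13

S2, S4 together cover every district (S2 ∪ S4 = {1, 2, 3, 4, 5, 6}); total cost 8 + 5 = 13.
No covering selection has total cost below 13.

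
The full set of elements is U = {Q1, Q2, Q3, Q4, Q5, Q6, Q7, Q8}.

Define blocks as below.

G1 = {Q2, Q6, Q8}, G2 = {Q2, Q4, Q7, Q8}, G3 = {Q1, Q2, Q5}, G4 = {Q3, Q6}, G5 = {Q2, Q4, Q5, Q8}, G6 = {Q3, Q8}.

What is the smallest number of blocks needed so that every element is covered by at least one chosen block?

G2 and G3 and G4 together: G2 ∪ G3 ∪ G4 = {Q1, Q2, Q3, Q4, Q5, Q6, Q7, Q8} — every element is covered.
Only G3 contains Q1, so G3 is forced; the remaining 5 elements need at least 2 more blocks (each remaining block adds at most 3) — so at least 3 blocks are needed, and 3 is optimal.

3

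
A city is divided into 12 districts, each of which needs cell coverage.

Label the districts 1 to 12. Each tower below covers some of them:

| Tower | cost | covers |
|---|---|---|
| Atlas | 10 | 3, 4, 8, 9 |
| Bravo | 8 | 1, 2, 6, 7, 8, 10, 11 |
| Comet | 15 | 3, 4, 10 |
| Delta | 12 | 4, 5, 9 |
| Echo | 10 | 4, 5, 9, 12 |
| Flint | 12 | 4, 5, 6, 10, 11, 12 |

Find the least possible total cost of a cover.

28

Atlas, Bravo, Echo together cover every district (Atlas ∪ Bravo ∪ Echo = {1, 2, 3, 4, 5, 6, 7, 8, 9, 10, 11, 12}); total cost 10 + 8 + 10 = 28.
No covering selection has total cost below 28.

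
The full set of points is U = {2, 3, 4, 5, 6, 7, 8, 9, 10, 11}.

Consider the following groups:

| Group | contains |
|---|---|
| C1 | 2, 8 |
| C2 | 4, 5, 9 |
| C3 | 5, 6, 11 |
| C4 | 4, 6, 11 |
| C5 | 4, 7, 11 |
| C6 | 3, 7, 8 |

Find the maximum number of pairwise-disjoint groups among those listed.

C1, C3 are pairwise disjoint (C1={2,8}; C3={5,6,11}).
Every remaining group overlaps one of these, and no 3 of the listed groups are pairwise disjoint, so 2 is the maximum.

2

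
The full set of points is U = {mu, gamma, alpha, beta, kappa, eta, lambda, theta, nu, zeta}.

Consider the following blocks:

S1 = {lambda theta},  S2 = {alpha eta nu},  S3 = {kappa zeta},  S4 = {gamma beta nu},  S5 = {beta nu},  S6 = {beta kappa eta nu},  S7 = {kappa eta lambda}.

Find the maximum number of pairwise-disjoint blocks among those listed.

S1, S3, S5 are pairwise disjoint (S1={lambda,theta}; S3={kappa,zeta}; S5={beta,nu}).
Every remaining block overlaps one of these, and no 4 of the listed blocks are pairwise disjoint, so 3 is the maximum.

3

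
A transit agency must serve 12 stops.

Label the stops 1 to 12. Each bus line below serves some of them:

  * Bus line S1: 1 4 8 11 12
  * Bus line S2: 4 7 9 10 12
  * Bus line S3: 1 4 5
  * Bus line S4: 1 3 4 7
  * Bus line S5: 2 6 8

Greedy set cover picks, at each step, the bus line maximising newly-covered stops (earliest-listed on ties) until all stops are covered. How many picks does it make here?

5

Greedy: pick S1 (covers 5 new) → pick S2 (covers 3 new) → pick S5 (covers 2 new) → pick S3 (covers 1 new) → pick S4 (covers 1 new). Total picks: 5.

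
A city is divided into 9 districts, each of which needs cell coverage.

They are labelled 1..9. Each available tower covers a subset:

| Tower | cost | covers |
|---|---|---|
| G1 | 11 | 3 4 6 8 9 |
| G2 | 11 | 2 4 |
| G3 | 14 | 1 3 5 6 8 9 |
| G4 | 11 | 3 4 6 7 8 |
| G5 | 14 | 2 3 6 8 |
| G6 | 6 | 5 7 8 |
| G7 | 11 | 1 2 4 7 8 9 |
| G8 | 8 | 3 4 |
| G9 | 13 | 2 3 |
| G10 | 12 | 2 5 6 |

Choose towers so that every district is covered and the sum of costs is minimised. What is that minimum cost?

25

G3, G7 together cover every district (G3 ∪ G7 = {1, 2, 3, 4, 5, 6, 7, 8, 9}); total cost 14 + 11 = 25.
No covering selection has total cost below 25.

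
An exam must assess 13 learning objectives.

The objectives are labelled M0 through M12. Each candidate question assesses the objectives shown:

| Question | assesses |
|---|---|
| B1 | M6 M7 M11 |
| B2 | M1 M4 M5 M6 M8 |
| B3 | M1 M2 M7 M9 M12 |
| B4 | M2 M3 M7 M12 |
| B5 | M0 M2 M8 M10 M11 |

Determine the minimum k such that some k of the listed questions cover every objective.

4

B2 and B3 and B4 and B5 together: B2 ∪ B3 ∪ B4 ∪ B5 = {M0, M1, M2, M3, M4, M5, M6, M7, M8, M9, M10, M11, M12} — every objective is covered.
No 3 of the 5 questions cover everything (all 10 combinations miss at least one objective), so 4 is optimal.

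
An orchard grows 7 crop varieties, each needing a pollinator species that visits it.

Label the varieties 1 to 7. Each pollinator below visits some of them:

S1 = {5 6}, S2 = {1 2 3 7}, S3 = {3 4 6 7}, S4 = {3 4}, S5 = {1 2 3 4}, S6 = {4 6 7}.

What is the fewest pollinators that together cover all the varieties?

3

Take {S1, S2, S5}. Their union is {1, 2, 3, 4, 5, 6, 7}, which is all 7 varieties.
Only S1 contains 5, so S1 is forced; the remaining 5 varieties need at least 2 more pollinators (each remaining pollinator adds at most 4) — so at least 3 pollinators are needed, and 3 is optimal.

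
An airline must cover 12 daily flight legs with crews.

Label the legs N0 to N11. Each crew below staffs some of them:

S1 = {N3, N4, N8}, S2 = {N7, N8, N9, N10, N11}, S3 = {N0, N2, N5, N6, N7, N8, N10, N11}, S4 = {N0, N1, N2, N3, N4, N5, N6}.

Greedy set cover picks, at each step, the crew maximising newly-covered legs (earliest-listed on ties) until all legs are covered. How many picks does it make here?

Greedy: pick S3 (covers 8 new) → pick S4 (covers 3 new) → pick S2 (covers 1 new). Total picks: 3.
(The true minimum cover uses only 2 crews, so greedy is not optimal here.)

3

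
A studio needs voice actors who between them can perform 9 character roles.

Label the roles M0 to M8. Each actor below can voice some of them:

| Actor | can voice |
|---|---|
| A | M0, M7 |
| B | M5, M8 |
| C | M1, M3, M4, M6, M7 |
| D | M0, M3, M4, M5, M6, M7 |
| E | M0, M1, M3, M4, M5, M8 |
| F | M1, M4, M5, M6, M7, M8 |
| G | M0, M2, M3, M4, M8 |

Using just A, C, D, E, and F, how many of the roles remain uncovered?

Union of A, C, D, E, F = {M0, M1, M3, M4, M5, M6, M7, M8}.
Not covered: M2 — 1 role.

1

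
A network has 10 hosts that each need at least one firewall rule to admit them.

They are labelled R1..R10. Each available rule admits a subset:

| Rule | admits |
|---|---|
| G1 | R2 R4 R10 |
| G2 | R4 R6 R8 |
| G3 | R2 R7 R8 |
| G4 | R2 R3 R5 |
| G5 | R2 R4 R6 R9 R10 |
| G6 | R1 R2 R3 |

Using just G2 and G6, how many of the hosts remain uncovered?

Union of G2, G6 = {R1, R2, R3, R4, R6, R8}.
Not covered: R5, R7, R9, R10 — 4 hosts.

4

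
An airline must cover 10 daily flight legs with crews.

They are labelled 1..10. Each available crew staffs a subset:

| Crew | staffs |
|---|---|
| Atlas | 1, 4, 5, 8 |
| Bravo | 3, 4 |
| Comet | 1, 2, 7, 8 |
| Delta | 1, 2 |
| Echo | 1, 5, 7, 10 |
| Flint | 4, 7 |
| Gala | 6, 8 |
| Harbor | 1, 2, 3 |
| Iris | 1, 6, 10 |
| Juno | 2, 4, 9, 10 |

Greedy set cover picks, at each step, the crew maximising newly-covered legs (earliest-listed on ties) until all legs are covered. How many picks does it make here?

5

Greedy: pick Atlas (covers 4 new) → pick Juno (covers 3 new) → pick Bravo (covers 1 new) → pick Comet (covers 1 new) → pick Gala (covers 1 new). Total picks: 5.
(The true minimum cover uses only 4 crews, so greedy is not optimal here.)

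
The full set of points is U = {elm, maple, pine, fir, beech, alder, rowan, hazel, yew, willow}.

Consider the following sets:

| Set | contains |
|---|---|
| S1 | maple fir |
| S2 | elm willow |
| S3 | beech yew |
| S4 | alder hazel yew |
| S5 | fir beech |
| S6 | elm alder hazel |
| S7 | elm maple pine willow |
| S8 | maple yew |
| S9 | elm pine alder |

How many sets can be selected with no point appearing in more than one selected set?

3

S2, S5, S8 are pairwise disjoint (S2={elm,willow}; S5={fir,beech}; S8={maple,yew}).
Every remaining set overlaps one of these, and no 4 of the listed sets are pairwise disjoint, so 3 is the maximum.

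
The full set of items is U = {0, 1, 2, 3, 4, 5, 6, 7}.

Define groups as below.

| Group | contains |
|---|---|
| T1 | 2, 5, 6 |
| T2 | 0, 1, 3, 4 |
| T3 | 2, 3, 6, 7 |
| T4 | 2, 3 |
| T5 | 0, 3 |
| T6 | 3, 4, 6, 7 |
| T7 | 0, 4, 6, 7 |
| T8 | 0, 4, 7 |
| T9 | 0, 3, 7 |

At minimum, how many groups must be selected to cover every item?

T1, T2, and T7 cover everything between them: the union {0, 1, 2, 3, 4, 5, 6, 7} is all of U.
Only T2 contains 1, so T2 is forced; the remaining 4 items need at least 2 more groups (each remaining group adds at most 3) — so at least 3 groups are needed, and 3 is optimal.

3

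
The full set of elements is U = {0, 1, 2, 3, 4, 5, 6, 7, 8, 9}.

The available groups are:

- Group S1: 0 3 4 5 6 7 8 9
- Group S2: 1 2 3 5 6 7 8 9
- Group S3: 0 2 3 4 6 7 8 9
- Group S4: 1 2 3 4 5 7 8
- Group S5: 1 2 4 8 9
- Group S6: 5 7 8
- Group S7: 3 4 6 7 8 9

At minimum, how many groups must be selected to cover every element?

S1 and S4 cover everything between them: the union {0, 1, 2, 3, 4, 5, 6, 7, 8, 9} is all of U.
No single group has all 10 elements (the largest, S1, has 8), so 2 is optimal.

2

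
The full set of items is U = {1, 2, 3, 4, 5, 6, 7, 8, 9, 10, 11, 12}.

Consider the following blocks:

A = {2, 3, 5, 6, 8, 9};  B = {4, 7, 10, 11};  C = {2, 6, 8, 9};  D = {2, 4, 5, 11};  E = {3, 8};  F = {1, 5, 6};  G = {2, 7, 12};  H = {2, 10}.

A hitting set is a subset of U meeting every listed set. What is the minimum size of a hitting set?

T = {2, 5, 8, 11} meets every block (each contains at least one member of T), and |T| = 4.
No choice of 3 items meets every block, so 4 is the minimum.

4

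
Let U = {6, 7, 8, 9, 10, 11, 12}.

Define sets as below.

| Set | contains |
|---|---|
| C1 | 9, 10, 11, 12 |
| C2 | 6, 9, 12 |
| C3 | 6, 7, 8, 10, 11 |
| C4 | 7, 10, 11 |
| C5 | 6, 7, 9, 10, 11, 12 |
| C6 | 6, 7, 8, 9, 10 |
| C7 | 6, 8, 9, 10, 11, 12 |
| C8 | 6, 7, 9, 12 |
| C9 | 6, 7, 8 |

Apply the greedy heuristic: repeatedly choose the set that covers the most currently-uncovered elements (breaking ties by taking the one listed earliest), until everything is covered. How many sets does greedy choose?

Greedy: pick C5 (covers 6 new) → pick C3 (covers 1 new). Total picks: 2.

2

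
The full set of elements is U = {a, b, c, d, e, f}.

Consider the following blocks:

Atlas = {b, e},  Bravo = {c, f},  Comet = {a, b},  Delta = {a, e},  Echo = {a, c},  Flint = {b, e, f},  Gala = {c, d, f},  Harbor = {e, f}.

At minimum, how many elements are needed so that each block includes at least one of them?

3

H = {a, c, e} meets every block (each contains at least one member of H), and |H| = 3.
No choice of 2 elements meets every block, so 3 is the minimum.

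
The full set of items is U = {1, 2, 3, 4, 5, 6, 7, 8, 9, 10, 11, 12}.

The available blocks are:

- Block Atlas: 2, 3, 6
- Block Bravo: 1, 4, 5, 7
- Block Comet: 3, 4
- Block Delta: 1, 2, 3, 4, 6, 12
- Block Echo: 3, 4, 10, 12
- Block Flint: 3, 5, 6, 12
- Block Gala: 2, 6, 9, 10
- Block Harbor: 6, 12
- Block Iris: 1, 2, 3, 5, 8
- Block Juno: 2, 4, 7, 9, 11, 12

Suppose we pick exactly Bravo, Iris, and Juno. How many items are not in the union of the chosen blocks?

Union of Bravo, Iris, Juno = {1, 2, 3, 4, 5, 7, 8, 9, 11, 12}.
Not covered: 6, 10 — 2 items.

2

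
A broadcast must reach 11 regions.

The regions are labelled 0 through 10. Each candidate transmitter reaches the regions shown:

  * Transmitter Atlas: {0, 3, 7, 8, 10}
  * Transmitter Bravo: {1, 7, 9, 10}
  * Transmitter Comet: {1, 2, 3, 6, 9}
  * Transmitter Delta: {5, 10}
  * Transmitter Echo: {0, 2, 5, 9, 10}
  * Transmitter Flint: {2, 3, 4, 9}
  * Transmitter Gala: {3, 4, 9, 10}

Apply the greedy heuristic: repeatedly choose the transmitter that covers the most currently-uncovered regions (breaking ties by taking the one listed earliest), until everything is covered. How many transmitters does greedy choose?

Greedy: pick Atlas (covers 5 new) → pick Comet (covers 4 new) → pick Delta (covers 1 new) → pick Flint (covers 1 new). Total picks: 4.

4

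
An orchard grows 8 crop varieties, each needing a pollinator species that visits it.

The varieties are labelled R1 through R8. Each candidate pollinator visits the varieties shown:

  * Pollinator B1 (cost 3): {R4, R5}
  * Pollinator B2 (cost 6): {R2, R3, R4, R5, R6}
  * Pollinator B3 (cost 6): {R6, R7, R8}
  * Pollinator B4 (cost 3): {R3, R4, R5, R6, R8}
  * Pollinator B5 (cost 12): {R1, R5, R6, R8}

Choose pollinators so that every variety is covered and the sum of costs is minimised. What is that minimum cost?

B2, B3, B5 together cover every variety (B2 ∪ B3 ∪ B5 = {R1, R2, R3, R4, R5, R6, R7, R8}); total cost 6 + 6 + 12 = 24.
The greedy pick B4, B2, B3, B5 costs 27; no covering selection beats 24.

24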